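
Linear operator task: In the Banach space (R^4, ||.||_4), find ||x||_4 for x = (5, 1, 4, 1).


The l^4 norm = (sum |x_i|^4)^(1/4)
Sum of 4th powers = 625 + 1 + 256 + 1 = 883
||x||_4 = (883)^(1/4) = 5.4512

5.4512


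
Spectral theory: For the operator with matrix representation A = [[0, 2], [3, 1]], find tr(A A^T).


trace(A * A^T) = sum of squares of all entries
= 0^2 + 2^2 + 3^2 + 1^2
= 0 + 4 + 9 + 1
= 14

14


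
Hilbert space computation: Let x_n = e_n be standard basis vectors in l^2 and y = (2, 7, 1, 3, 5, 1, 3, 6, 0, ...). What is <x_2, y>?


x_2 = e_2 is the standard basis vector with 1 in position 2.
<x_2, y> = y_2 = 7
As n -> infinity, <x_n, y> -> 0, confirming weak convergence of (x_n) to 0.

7


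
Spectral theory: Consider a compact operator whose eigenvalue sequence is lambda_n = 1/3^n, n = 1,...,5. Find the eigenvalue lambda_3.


The eigenvalue formula gives lambda_3 = 1/3^3
= 1/27
= 0.0370

0.0370


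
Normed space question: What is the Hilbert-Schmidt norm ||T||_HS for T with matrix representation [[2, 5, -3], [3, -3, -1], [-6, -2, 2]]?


The Hilbert-Schmidt norm is sqrt(sum of squares of all entries).
Sum of squares = 2^2 + 5^2 + (-3)^2 + 3^2 + (-3)^2 + (-1)^2 + (-6)^2 + (-2)^2 + 2^2
= 4 + 25 + 9 + 9 + 9 + 1 + 36 + 4 + 4 = 101
||T||_HS = sqrt(101) = 10.0499

10.0499


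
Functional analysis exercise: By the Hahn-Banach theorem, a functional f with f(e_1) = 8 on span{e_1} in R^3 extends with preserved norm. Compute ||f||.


The norm of f is given by ||f|| = sup_{||x||=1} |f(x)|.
On span{e_1}, ||e_1|| = 1, so ||f|| = |f(e_1)| / ||e_1||
= |8| / 1 = 8.0000

8.0000


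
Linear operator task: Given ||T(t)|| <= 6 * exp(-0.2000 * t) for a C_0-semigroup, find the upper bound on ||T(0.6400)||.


||T(0.6400)|| <= 6 * exp(-0.2000 * 0.6400)
= 6 * exp(-0.1280)
= 6 * 0.8799
= 5.2791

5.2791


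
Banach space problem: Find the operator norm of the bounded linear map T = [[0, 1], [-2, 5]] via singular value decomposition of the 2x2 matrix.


A^T A = [[4, -10], [-10, 26]]
trace(A^T A) = 30, det(A^T A) = 4
discriminant = 30^2 - 4*4 = 884
Largest eigenvalue of A^T A = (trace + sqrt(disc))/2 = 29.8661
||T|| = sqrt(29.8661) = 5.4650

5.4650


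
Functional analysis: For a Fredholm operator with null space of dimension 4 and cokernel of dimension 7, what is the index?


The Fredholm index is defined as ind(T) = dim(ker T) - dim(coker T)
= 4 - 7
= -3

-3


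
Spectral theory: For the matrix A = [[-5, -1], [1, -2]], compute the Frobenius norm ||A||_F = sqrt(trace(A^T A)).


||A||_F^2 = sum a_ij^2
= (-5)^2 + (-1)^2 + 1^2 + (-2)^2
= 25 + 1 + 1 + 4 = 31
||A||_F = sqrt(31) = 5.5678

5.5678


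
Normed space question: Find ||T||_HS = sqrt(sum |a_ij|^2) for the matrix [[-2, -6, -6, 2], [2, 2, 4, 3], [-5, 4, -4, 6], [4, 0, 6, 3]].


The Hilbert-Schmidt norm is sqrt(sum of squares of all entries).
Sum of squares = (-2)^2 + (-6)^2 + (-6)^2 + 2^2 + 2^2 + 2^2 + 4^2 + 3^2 + (-5)^2 + 4^2 + (-4)^2 + 6^2 + 4^2 + 0^2 + 6^2 + 3^2
= 4 + 36 + 36 + 4 + 4 + 4 + 16 + 9 + 25 + 16 + 16 + 36 + 16 + 0 + 36 + 9 = 267
||T||_HS = sqrt(267) = 16.3401

16.3401


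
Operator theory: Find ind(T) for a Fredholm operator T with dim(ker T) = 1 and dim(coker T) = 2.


The Fredholm index is defined as ind(T) = dim(ker T) - dim(coker T)
= 1 - 2
= -1

-1


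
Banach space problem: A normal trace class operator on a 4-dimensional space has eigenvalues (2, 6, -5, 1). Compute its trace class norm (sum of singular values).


For a normal operator, singular values equal |eigenvalues|.
Trace norm = sum |lambda_i| = 2 + 6 + 5 + 1
= 14

14


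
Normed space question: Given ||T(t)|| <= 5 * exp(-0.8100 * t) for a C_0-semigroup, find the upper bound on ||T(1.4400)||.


||T(1.4400)|| <= 5 * exp(-0.8100 * 1.4400)
= 5 * exp(-1.1664)
= 5 * 0.3115
= 1.5574

1.5574


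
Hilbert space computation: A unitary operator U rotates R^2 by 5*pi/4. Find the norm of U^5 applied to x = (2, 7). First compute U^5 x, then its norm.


U is a rotation by theta = 5*pi/4
U^5 = rotation by 5*theta = 25*pi/4 = 1*pi/4 (mod 2*pi)
cos(1*pi/4) = 0.7071, sin(1*pi/4) = 0.7071
U^5 x = (0.7071 * 2 - 0.7071 * 7, 0.7071 * 2 + 0.7071 * 7)
= (-3.5355, 6.3640)
||U^5 x|| = sqrt((-3.5355)^2 + 6.3640^2) = sqrt(53.0000) = 7.2801

7.2801


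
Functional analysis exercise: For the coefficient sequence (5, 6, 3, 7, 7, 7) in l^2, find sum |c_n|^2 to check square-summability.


sum |c_n|^2 = 5^2 + 6^2 + 3^2 + 7^2 + 7^2 + 7^2
= 25 + 36 + 9 + 49 + 49 + 49
= 217

217


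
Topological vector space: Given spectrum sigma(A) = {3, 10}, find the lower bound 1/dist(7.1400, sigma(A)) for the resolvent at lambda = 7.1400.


dist(7.1400, {3, 10}) = min(|7.1400 - 3|, |7.1400 - 10|)
= min(4.1400, 2.8600) = 2.8600
Resolvent bound = 1/2.8600 = 0.3497

0.3497


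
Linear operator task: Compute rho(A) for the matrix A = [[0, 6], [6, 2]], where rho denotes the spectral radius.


For a 2x2 matrix, eigenvalues satisfy lambda^2 - (trace)*lambda + det = 0
trace = 0 + 2 = 2
det = 0*2 - 6*6 = -36
discriminant = 2^2 - 4*(-36) = 148
spectral radius = max |eigenvalue| = 7.0828

7.0828


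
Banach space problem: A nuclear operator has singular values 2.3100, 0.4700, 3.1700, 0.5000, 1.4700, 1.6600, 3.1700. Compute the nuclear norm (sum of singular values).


The nuclear norm is the sum of all singular values.
||T||_1 = 2.3100 + 0.4700 + 3.1700 + 0.5000 + 1.4700 + 1.6600 + 3.1700
= 12.7500

12.7500


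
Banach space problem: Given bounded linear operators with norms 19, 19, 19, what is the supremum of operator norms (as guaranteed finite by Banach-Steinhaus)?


By the Uniform Boundedness Principle, the supremum of norms is finite.
sup_k ||T_k|| = max(19, 19, 19) = 19

19


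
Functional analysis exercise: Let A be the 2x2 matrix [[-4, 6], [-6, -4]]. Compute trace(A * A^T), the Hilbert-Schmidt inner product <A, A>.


trace(A * A^T) = sum of squares of all entries
= (-4)^2 + 6^2 + (-6)^2 + (-4)^2
= 16 + 36 + 36 + 16
= 104

104


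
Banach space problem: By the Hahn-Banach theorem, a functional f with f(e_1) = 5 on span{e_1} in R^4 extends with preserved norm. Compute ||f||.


The norm of f is given by ||f|| = sup_{||x||=1} |f(x)|.
On span{e_1}, ||e_1|| = 1, so ||f|| = |f(e_1)| / ||e_1||
= |5| / 1 = 5.0000

5.0000


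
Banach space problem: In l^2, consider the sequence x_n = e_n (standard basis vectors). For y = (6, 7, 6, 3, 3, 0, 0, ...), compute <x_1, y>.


x_1 = e_1 is the standard basis vector with 1 in position 1.
<x_1, y> = y_1 = 6
As n -> infinity, <x_n, y> -> 0, confirming weak convergence of (x_n) to 0.

6


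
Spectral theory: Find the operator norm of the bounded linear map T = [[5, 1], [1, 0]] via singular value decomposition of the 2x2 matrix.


A^T A = [[26, 5], [5, 1]]
trace(A^T A) = 27, det(A^T A) = 1
discriminant = 27^2 - 4*1 = 725
Largest eigenvalue of A^T A = (trace + sqrt(disc))/2 = 26.9629
||T|| = sqrt(26.9629) = 5.1926

5.1926


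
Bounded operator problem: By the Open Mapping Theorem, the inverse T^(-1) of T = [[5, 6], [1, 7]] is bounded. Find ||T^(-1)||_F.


det(T) = 5*7 - 6*1 = 29
T^(-1) = (1/29) * [[7, -6], [-1, 5]] = [[0.2414, -0.2069], [-0.0345, 0.1724]]
||T^(-1)||_F^2 = 0.2414^2 + (-0.2069)^2 + (-0.0345)^2 + 0.1724^2 = 0.1320
||T^(-1)||_F = sqrt(0.1320) = 0.3633

0.3633


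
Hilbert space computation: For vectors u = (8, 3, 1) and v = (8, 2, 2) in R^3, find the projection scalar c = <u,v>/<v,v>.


Computing <u,v> = 8*8 + 3*2 + 1*2 = 72
Computing <v,v> = 8^2 + 2^2 + 2^2 = 72
Projection coefficient = 72/72 = 1.0000

1.0000


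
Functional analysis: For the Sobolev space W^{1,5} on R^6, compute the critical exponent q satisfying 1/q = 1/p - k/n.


Using the Sobolev embedding formula: 1/q = 1/p - k/n
1/q = 1/5 - 1/6 = 1/30
q = 1/(1/30) = 30

30.0000


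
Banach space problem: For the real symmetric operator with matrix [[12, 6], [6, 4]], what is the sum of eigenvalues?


For a self-adjoint (symmetric) matrix, the eigenvalues are real.
The sum of eigenvalues equals the trace of the matrix.
trace = 12 + 4 = 16

16


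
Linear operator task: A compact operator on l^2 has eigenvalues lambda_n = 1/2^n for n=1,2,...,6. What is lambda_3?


The eigenvalue formula gives lambda_3 = 1/2^3
= 1/8
= 0.1250

0.1250


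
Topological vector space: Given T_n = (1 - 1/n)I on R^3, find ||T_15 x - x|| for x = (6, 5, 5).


T_15 x - x = (1 - 1/15)x - x = -x/15
||x|| = sqrt(86) = 9.2736
||T_15 x - x|| = ||x||/15 = 9.2736/15 = 0.6182

0.6182


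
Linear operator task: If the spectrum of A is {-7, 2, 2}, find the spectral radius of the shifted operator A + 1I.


Spectrum of A + 1I = {-6, 3, 3}
Spectral radius = max |lambda| over the shifted spectrum
= max(6, 3, 3) = 6

6


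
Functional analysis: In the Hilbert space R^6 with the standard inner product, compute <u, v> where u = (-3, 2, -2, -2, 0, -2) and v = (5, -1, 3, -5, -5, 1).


Computing the standard inner product <u, v> = sum u_i * v_i
= -3*5 + 2*-1 + -2*3 + -2*-5 + 0*-5 + -2*1
= -15 + -2 + -6 + 10 + 0 + -2
= -15

-15


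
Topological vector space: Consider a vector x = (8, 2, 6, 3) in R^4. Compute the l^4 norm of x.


The l^4 norm = (sum |x_i|^4)^(1/4)
Sum of 4th powers = 4096 + 16 + 1296 + 81 = 5489
||x||_4 = (5489)^(1/4) = 8.6074

8.6074


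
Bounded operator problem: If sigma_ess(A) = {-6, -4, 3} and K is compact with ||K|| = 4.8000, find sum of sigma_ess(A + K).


By Weyl's theorem, the essential spectrum is invariant under compact perturbations.
sigma_ess(A + K) = sigma_ess(A) = {-6, -4, 3}
Sum = -6 + -4 + 3 = -7

-7


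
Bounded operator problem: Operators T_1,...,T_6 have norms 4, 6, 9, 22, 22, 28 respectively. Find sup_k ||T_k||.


By the Uniform Boundedness Principle, the supremum of norms is finite.
sup_k ||T_k|| = max(4, 6, 9, 22, 22, 28) = 28

28


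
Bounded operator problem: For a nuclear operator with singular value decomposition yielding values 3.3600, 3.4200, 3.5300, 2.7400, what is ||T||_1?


The nuclear norm is the sum of all singular values.
||T||_1 = 3.3600 + 3.4200 + 3.5300 + 2.7400
= 13.0500

13.0500


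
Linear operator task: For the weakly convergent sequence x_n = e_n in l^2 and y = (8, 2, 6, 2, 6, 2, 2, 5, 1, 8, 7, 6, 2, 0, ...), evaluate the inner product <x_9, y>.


x_9 = e_9 is the standard basis vector with 1 in position 9.
<x_9, y> = y_9 = 1
As n -> infinity, <x_n, y> -> 0, confirming weak convergence of (x_n) to 0.

1


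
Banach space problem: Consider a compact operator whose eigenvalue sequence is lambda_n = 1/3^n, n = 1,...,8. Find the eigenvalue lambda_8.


The eigenvalue formula gives lambda_8 = 1/3^8
= 1/6561
= 1.5242e-04

1.5242e-04


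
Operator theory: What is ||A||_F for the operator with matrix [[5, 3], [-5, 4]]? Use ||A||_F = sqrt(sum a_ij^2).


||A||_F^2 = sum a_ij^2
= 5^2 + 3^2 + (-5)^2 + 4^2
= 25 + 9 + 25 + 16 = 75
||A||_F = sqrt(75) = 8.6603

8.6603


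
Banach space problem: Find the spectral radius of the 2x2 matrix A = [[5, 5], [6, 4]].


For a 2x2 matrix, eigenvalues satisfy lambda^2 - (trace)*lambda + det = 0
trace = 5 + 4 = 9
det = 5*4 - 5*6 = -10
discriminant = 9^2 - 4*(-10) = 121
spectral radius = max |eigenvalue| = 10.0000

10.0000


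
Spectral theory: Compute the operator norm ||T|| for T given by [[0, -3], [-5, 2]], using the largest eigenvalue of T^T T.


A^T A = [[25, -10], [-10, 13]]
trace(A^T A) = 38, det(A^T A) = 225
discriminant = 38^2 - 4*225 = 544
Largest eigenvalue of A^T A = (trace + sqrt(disc))/2 = 30.6619
||T|| = sqrt(30.6619) = 5.5373

5.5373


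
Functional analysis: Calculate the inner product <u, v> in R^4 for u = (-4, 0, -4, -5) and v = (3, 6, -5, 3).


Computing the standard inner product <u, v> = sum u_i * v_i
= -4*3 + 0*6 + -4*-5 + -5*3
= -12 + 0 + 20 + -15
= -7

-7


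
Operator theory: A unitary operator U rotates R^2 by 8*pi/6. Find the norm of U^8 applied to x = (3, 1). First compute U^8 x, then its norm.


U is a rotation by theta = 8*pi/6
U^8 = rotation by 8*theta = 64*pi/6 = 4*pi/6 (mod 2*pi)
cos(4*pi/6) = -0.5000, sin(4*pi/6) = 0.8660
U^8 x = (-0.5000 * 3 - 0.8660 * 1, 0.8660 * 3 + -0.5000 * 1)
= (-2.3660, 2.0981)
||U^8 x|| = sqrt((-2.3660)^2 + 2.0981^2) = sqrt(10.0000) = 3.1623

3.1623


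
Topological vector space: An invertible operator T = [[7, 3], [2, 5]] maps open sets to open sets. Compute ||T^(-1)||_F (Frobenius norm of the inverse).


det(T) = 7*5 - 3*2 = 29
T^(-1) = (1/29) * [[5, -3], [-2, 7]] = [[0.1724, -0.1034], [-0.0690, 0.2414]]
||T^(-1)||_F^2 = 0.1724^2 + (-0.1034)^2 + (-0.0690)^2 + 0.2414^2 = 0.1034
||T^(-1)||_F = sqrt(0.1034) = 0.3216

0.3216


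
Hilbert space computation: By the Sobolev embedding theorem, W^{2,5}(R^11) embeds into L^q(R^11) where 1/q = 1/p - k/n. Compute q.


Using the Sobolev embedding formula: 1/q = 1/p - k/n
1/q = 1/5 - 2/11 = 1/55
q = 1/(1/55) = 55

55.0000


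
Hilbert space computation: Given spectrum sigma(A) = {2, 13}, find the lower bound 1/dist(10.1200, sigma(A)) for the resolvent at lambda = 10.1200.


dist(10.1200, {2, 13}) = min(|10.1200 - 2|, |10.1200 - 13|)
= min(8.1200, 2.8800) = 2.8800
Resolvent bound = 1/2.8800 = 0.3472

0.3472


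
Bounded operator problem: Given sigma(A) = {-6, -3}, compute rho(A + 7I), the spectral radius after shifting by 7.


Spectrum of A + 7I = {1, 4}
Spectral radius = max |lambda| over the shifted spectrum
= max(1, 4) = 4

4


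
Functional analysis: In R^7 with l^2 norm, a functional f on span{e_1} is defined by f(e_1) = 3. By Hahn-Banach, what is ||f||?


The norm of f is given by ||f|| = sup_{||x||=1} |f(x)|.
On span{e_1}, ||e_1|| = 1, so ||f|| = |f(e_1)| / ||e_1||
= |3| / 1 = 3.0000

3.0000


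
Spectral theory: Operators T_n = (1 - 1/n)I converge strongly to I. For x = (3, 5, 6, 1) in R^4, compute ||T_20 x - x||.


T_20 x - x = (1 - 1/20)x - x = -x/20
||x|| = sqrt(71) = 8.4261
||T_20 x - x|| = ||x||/20 = 8.4261/20 = 0.4213

0.4213


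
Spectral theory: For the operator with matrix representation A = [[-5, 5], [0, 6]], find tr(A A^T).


trace(A * A^T) = sum of squares of all entries
= (-5)^2 + 5^2 + 0^2 + 6^2
= 25 + 25 + 0 + 36
= 86

86


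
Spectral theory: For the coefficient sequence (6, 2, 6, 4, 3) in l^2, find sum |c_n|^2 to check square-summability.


sum |c_n|^2 = 6^2 + 2^2 + 6^2 + 4^2 + 3^2
= 36 + 4 + 36 + 16 + 9
= 101

101


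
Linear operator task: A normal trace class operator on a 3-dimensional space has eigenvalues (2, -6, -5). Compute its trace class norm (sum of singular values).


For a normal operator, singular values equal |eigenvalues|.
Trace norm = sum |lambda_i| = 2 + 6 + 5
= 13

13


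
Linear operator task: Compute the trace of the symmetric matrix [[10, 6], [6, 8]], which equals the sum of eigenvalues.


For a self-adjoint (symmetric) matrix, the eigenvalues are real.
The sum of eigenvalues equals the trace of the matrix.
trace = 10 + 8 = 18

18


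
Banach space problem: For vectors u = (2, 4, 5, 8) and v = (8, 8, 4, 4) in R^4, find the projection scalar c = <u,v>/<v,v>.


Computing <u,v> = 2*8 + 4*8 + 5*4 + 8*4 = 100
Computing <v,v> = 8^2 + 8^2 + 4^2 + 4^2 = 160
Projection coefficient = 100/160 = 0.6250

0.6250


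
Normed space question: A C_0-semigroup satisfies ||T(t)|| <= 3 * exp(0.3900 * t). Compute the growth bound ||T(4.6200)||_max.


||T(4.6200)|| <= 3 * exp(0.3900 * 4.6200)
= 3 * exp(1.8018)
= 3 * 6.0605
= 18.1816

18.1816


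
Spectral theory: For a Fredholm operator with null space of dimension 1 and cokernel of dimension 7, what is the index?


The Fredholm index is defined as ind(T) = dim(ker T) - dim(coker T)
= 1 - 7
= -6

-6


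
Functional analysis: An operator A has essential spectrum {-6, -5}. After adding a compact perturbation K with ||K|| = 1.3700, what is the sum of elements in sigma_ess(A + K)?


By Weyl's theorem, the essential spectrum is invariant under compact perturbations.
sigma_ess(A + K) = sigma_ess(A) = {-6, -5}
Sum = -6 + -5 = -11

-11


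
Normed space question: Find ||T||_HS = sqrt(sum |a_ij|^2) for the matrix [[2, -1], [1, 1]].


The Hilbert-Schmidt norm is sqrt(sum of squares of all entries).
Sum of squares = 2^2 + (-1)^2 + 1^2 + 1^2
= 4 + 1 + 1 + 1 = 7
||T||_HS = sqrt(7) = 2.6458

2.6458


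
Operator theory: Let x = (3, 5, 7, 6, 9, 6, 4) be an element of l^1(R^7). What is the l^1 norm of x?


The l^1 norm equals the sum of absolute values of all components.
||x||_1 = 3 + 5 + 7 + 6 + 9 + 6 + 4
= 40

40.0000


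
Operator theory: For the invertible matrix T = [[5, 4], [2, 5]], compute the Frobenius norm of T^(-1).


det(T) = 5*5 - 4*2 = 17
T^(-1) = (1/17) * [[5, -4], [-2, 5]] = [[0.2941, -0.2353], [-0.1176, 0.2941]]
||T^(-1)||_F^2 = 0.2941^2 + (-0.2353)^2 + (-0.1176)^2 + 0.2941^2 = 0.2422
||T^(-1)||_F = sqrt(0.2422) = 0.4922

0.4922


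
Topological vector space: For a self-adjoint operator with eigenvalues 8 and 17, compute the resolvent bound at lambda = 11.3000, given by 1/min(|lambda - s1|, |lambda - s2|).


dist(11.3000, {8, 17}) = min(|11.3000 - 8|, |11.3000 - 17|)
= min(3.3000, 5.7000) = 3.3000
Resolvent bound = 1/3.3000 = 0.3030

0.3030


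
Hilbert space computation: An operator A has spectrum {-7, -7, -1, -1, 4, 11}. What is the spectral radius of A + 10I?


Spectrum of A + 10I = {3, 3, 9, 9, 14, 21}
Spectral radius = max |lambda| over the shifted spectrum
= max(3, 3, 9, 9, 14, 21) = 21

21


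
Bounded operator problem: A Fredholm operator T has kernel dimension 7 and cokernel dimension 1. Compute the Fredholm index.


The Fredholm index is defined as ind(T) = dim(ker T) - dim(coker T)
= 7 - 1
= 6

6


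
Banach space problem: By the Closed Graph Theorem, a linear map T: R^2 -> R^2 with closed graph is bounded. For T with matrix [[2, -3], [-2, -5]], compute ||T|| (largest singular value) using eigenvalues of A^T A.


A^T A = [[8, 4], [4, 34]]
trace(A^T A) = 42, det(A^T A) = 256
discriminant = 42^2 - 4*256 = 740
Largest eigenvalue of A^T A = (trace + sqrt(disc))/2 = 34.6015
||T|| = sqrt(34.6015) = 5.8823

5.8823


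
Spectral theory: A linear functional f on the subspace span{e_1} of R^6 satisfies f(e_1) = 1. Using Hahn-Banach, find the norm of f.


The norm of f is given by ||f|| = sup_{||x||=1} |f(x)|.
On span{e_1}, ||e_1|| = 1, so ||f|| = |f(e_1)| / ||e_1||
= |1| / 1 = 1.0000

1.0000


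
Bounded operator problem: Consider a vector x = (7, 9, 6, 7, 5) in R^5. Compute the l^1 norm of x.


The l^1 norm equals the sum of absolute values of all components.
||x||_1 = 7 + 9 + 6 + 7 + 5
= 34

34.0000


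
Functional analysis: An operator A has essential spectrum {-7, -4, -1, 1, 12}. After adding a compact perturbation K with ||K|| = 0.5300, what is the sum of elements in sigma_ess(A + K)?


By Weyl's theorem, the essential spectrum is invariant under compact perturbations.
sigma_ess(A + K) = sigma_ess(A) = {-7, -4, -1, 1, 12}
Sum = -7 + -4 + -1 + 1 + 12 = 1

1


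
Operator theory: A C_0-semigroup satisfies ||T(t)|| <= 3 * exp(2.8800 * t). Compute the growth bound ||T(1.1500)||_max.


||T(1.1500)|| <= 3 * exp(2.8800 * 1.1500)
= 3 * exp(3.3120)
= 3 * 27.4400
= 82.3199

82.3199


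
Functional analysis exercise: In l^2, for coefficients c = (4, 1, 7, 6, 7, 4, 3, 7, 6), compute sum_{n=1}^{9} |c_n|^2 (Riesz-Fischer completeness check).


sum |c_n|^2 = 4^2 + 1^2 + 7^2 + 6^2 + 7^2 + 4^2 + 3^2 + 7^2 + 6^2
= 16 + 1 + 49 + 36 + 49 + 16 + 9 + 49 + 36
= 261

261


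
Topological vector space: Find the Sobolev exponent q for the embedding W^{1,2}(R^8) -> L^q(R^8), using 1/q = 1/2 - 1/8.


Using the Sobolev embedding formula: 1/q = 1/p - k/n
1/q = 1/2 - 1/8 = 3/8
q = 1/(3/8) = 8/3 = 2.6667

2.6667


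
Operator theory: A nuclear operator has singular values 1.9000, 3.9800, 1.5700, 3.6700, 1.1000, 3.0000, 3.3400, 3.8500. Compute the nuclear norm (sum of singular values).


The nuclear norm is the sum of all singular values.
||T||_1 = 1.9000 + 3.9800 + 1.5700 + 3.6700 + 1.1000 + 3.0000 + 3.3400 + 3.8500
= 22.4100

22.4100


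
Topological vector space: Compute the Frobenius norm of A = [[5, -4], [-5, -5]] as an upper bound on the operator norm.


||A||_F^2 = sum a_ij^2
= 5^2 + (-4)^2 + (-5)^2 + (-5)^2
= 25 + 16 + 25 + 25 = 91
||A||_F = sqrt(91) = 9.5394

9.5394


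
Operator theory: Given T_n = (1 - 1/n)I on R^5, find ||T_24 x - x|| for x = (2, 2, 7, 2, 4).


T_24 x - x = (1 - 1/24)x - x = -x/24
||x|| = sqrt(77) = 8.7750
||T_24 x - x|| = ||x||/24 = 8.7750/24 = 0.3656

0.3656


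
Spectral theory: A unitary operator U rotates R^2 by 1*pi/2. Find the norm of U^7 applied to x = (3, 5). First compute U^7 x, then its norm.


U is a rotation by theta = 1*pi/2
U^7 = rotation by 7*theta = 7*pi/2 = 3*pi/2 (mod 2*pi)
cos(3*pi/2) = 0.0000, sin(3*pi/2) = -1.0000
U^7 x = (0.0000 * 3 - -1.0000 * 5, -1.0000 * 3 + 0.0000 * 5)
= (5.0000, -3.0000)
||U^7 x|| = sqrt(5.0000^2 + (-3.0000)^2) = sqrt(34.0000) = 5.8310

5.8310


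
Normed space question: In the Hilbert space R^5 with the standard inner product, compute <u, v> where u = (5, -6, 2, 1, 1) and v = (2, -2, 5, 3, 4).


Computing the standard inner product <u, v> = sum u_i * v_i
= 5*2 + -6*-2 + 2*5 + 1*3 + 1*4
= 10 + 12 + 10 + 3 + 4
= 39

39


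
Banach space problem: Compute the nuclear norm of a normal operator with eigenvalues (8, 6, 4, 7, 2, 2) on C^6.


For a normal operator, singular values equal |eigenvalues|.
Trace norm = sum |lambda_i| = 8 + 6 + 4 + 7 + 2 + 2
= 29

29


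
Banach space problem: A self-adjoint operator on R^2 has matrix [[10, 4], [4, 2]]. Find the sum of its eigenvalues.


For a self-adjoint (symmetric) matrix, the eigenvalues are real.
The sum of eigenvalues equals the trace of the matrix.
trace = 10 + 2 = 12

12


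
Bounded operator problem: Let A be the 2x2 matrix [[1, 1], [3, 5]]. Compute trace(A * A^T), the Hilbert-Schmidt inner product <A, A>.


trace(A * A^T) = sum of squares of all entries
= 1^2 + 1^2 + 3^2 + 5^2
= 1 + 1 + 9 + 25
= 36

36


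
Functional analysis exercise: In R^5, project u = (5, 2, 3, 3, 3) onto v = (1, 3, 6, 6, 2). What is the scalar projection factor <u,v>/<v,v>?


Computing <u,v> = 5*1 + 2*3 + 3*6 + 3*6 + 3*2 = 53
Computing <v,v> = 1^2 + 3^2 + 6^2 + 6^2 + 2^2 = 86
Projection coefficient = 53/86 = 0.6163

0.6163


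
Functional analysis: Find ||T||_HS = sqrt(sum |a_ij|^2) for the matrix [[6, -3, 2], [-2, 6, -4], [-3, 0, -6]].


The Hilbert-Schmidt norm is sqrt(sum of squares of all entries).
Sum of squares = 6^2 + (-3)^2 + 2^2 + (-2)^2 + 6^2 + (-4)^2 + (-3)^2 + 0^2 + (-6)^2
= 36 + 9 + 4 + 4 + 36 + 16 + 9 + 0 + 36 = 150
||T||_HS = sqrt(150) = 12.2474

12.2474


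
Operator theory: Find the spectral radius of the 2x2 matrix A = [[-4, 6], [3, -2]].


For a 2x2 matrix, eigenvalues satisfy lambda^2 - (trace)*lambda + det = 0
trace = -4 + -2 = -6
det = -4*-2 - 6*3 = -10
discriminant = (-6)^2 - 4*(-10) = 76
spectral radius = max |eigenvalue| = 7.3589

7.3589


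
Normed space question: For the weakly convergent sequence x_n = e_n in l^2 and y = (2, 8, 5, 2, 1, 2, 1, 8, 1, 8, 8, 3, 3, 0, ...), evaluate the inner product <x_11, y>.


x_11 = e_11 is the standard basis vector with 1 in position 11.
<x_11, y> = y_11 = 8
As n -> infinity, <x_n, y> -> 0, confirming weak convergence of (x_n) to 0.

8


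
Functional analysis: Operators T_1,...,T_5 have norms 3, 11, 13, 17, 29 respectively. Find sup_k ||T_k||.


By the Uniform Boundedness Principle, the supremum of norms is finite.
sup_k ||T_k|| = max(3, 11, 13, 17, 29) = 29

29


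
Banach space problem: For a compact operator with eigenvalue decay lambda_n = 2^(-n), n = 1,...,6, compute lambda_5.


The eigenvalue formula gives lambda_5 = 1/2^5
= 1/32
= 0.0312

0.0312


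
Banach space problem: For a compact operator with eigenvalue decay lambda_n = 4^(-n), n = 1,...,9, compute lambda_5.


The eigenvalue formula gives lambda_5 = 1/4^5
= 1/1024
= 9.7656e-04

9.7656e-04


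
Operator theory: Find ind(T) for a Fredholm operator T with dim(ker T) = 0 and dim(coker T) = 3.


The Fredholm index is defined as ind(T) = dim(ker T) - dim(coker T)
= 0 - 3
= -3

-3


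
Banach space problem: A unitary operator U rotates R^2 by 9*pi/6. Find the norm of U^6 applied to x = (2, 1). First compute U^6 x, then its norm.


U is a rotation by theta = 9*pi/6
U^6 = rotation by 6*theta = 54*pi/6 = 6*pi/6 (mod 2*pi)
cos(6*pi/6) = -1.0000, sin(6*pi/6) = 0.0000
U^6 x = (-1.0000 * 2 - 0.0000 * 1, 0.0000 * 2 + -1.0000 * 1)
= (-2.0000, -1.0000)
||U^6 x|| = sqrt((-2.0000)^2 + (-1.0000)^2) = sqrt(5.0000) = 2.2361

2.2361


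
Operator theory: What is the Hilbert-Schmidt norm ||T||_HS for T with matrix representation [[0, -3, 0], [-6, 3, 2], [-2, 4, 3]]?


The Hilbert-Schmidt norm is sqrt(sum of squares of all entries).
Sum of squares = 0^2 + (-3)^2 + 0^2 + (-6)^2 + 3^2 + 2^2 + (-2)^2 + 4^2 + 3^2
= 0 + 9 + 0 + 36 + 9 + 4 + 4 + 16 + 9 = 87
||T||_HS = sqrt(87) = 9.3274

9.3274


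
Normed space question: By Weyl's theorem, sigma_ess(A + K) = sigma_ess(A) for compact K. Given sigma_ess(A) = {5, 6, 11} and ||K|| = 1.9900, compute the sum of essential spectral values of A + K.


By Weyl's theorem, the essential spectrum is invariant under compact perturbations.
sigma_ess(A + K) = sigma_ess(A) = {5, 6, 11}
Sum = 5 + 6 + 11 = 22

22


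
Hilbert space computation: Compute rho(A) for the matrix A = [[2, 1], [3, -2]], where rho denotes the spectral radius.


For a 2x2 matrix, eigenvalues satisfy lambda^2 - (trace)*lambda + det = 0
trace = 2 + -2 = 0
det = 2*-2 - 1*3 = -7
discriminant = 0^2 - 4*(-7) = 28
spectral radius = max |eigenvalue| = 2.6458

2.6458


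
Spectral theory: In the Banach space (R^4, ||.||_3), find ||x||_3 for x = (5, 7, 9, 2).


The l^3 norm = (sum |x_i|^3)^(1/3)
Sum of 3th powers = 125 + 343 + 729 + 8 = 1205
||x||_3 = (1205)^(1/3) = 10.6413

10.6413


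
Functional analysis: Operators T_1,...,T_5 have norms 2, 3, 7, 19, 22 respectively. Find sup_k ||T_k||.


By the Uniform Boundedness Principle, the supremum of norms is finite.
sup_k ||T_k|| = max(2, 3, 7, 19, 22) = 22

22


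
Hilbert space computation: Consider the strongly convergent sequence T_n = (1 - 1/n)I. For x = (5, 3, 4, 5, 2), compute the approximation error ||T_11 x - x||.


T_11 x - x = (1 - 1/11)x - x = -x/11
||x|| = sqrt(79) = 8.8882
||T_11 x - x|| = ||x||/11 = 8.8882/11 = 0.8080

0.8080


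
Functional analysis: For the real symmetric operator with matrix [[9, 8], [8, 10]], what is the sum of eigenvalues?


For a self-adjoint (symmetric) matrix, the eigenvalues are real.
The sum of eigenvalues equals the trace of the matrix.
trace = 9 + 10 = 19

19


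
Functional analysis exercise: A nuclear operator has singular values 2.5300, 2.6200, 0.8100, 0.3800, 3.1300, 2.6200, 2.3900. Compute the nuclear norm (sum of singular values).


The nuclear norm is the sum of all singular values.
||T||_1 = 2.5300 + 2.6200 + 0.8100 + 0.3800 + 3.1300 + 2.6200 + 2.3900
= 14.4800

14.4800


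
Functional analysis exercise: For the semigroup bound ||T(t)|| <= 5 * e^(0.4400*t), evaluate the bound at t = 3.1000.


||T(3.1000)|| <= 5 * exp(0.4400 * 3.1000)
= 5 * exp(1.3640)
= 5 * 3.9118
= 19.5590

19.5590


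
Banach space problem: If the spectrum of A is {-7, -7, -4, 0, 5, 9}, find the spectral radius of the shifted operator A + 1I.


Spectrum of A + 1I = {-6, -6, -3, 1, 6, 10}
Spectral radius = max |lambda| over the shifted spectrum
= max(6, 6, 3, 1, 6, 10) = 10

10


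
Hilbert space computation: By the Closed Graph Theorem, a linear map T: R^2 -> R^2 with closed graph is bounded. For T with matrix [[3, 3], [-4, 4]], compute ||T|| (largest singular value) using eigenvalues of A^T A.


A^T A = [[25, -7], [-7, 25]]
trace(A^T A) = 50, det(A^T A) = 576
discriminant = 50^2 - 4*576 = 196
Largest eigenvalue of A^T A = (trace + sqrt(disc))/2 = 32.0000
||T|| = sqrt(32.0000) = 5.6569

5.6569


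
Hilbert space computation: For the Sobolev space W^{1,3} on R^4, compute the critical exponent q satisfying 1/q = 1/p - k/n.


Using the Sobolev embedding formula: 1/q = 1/p - k/n
1/q = 1/3 - 1/4 = 1/12
q = 1/(1/12) = 12

12.0000


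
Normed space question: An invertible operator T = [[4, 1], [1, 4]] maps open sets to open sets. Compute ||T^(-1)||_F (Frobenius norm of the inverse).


det(T) = 4*4 - 1*1 = 15
T^(-1) = (1/15) * [[4, -1], [-1, 4]] = [[0.2667, -0.0667], [-0.0667, 0.2667]]
||T^(-1)||_F^2 = 0.2667^2 + (-0.0667)^2 + (-0.0667)^2 + 0.2667^2 = 0.1511
||T^(-1)||_F = sqrt(0.1511) = 0.3887

0.3887


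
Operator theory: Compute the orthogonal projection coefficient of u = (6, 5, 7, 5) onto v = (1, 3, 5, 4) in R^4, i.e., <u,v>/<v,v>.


Computing <u,v> = 6*1 + 5*3 + 7*5 + 5*4 = 76
Computing <v,v> = 1^2 + 3^2 + 5^2 + 4^2 = 51
Projection coefficient = 76/51 = 1.4902

1.4902


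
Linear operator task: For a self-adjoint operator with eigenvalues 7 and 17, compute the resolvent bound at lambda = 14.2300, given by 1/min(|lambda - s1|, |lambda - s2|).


dist(14.2300, {7, 17}) = min(|14.2300 - 7|, |14.2300 - 17|)
= min(7.2300, 2.7700) = 2.7700
Resolvent bound = 1/2.7700 = 0.3610

0.3610


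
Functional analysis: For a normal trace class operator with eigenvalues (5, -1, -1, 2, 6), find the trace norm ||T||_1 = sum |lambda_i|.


For a normal operator, singular values equal |eigenvalues|.
Trace norm = sum |lambda_i| = 5 + 1 + 1 + 2 + 6
= 15

15


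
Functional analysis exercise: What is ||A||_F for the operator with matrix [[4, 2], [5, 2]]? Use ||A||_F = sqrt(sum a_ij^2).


||A||_F^2 = sum a_ij^2
= 4^2 + 2^2 + 5^2 + 2^2
= 16 + 4 + 25 + 4 = 49
||A||_F = sqrt(49) = 7.0000

7.0000


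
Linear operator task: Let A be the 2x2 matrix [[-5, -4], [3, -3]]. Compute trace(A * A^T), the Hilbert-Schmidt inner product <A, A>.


trace(A * A^T) = sum of squares of all entries
= (-5)^2 + (-4)^2 + 3^2 + (-3)^2
= 25 + 16 + 9 + 9
= 59

59


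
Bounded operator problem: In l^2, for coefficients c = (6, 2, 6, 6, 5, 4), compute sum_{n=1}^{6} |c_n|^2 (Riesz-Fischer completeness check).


sum |c_n|^2 = 6^2 + 2^2 + 6^2 + 6^2 + 5^2 + 4^2
= 36 + 4 + 36 + 36 + 25 + 16
= 153

153


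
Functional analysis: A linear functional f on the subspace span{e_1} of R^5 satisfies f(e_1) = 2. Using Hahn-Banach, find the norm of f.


The norm of f is given by ||f|| = sup_{||x||=1} |f(x)|.
On span{e_1}, ||e_1|| = 1, so ||f|| = |f(e_1)| / ||e_1||
= |2| / 1 = 2.0000

2.0000


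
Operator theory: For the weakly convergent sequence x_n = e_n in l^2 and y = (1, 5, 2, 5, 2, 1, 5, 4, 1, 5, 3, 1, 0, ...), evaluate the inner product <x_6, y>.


x_6 = e_6 is the standard basis vector with 1 in position 6.
<x_6, y> = y_6 = 1
As n -> infinity, <x_n, y> -> 0, confirming weak convergence of (x_n) to 0.

1


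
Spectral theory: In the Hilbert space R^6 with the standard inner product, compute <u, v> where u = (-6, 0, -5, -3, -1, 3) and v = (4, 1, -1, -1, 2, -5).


Computing the standard inner product <u, v> = sum u_i * v_i
= -6*4 + 0*1 + -5*-1 + -3*-1 + -1*2 + 3*-5
= -24 + 0 + 5 + 3 + -2 + -15
= -33

-33


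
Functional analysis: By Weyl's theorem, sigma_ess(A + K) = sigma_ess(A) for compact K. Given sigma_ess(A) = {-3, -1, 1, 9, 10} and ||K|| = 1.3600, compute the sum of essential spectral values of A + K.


By Weyl's theorem, the essential spectrum is invariant under compact perturbations.
sigma_ess(A + K) = sigma_ess(A) = {-3, -1, 1, 9, 10}
Sum = -3 + -1 + 1 + 9 + 10 = 16

16


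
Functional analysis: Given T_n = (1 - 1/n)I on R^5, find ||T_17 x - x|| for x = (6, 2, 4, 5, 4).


T_17 x - x = (1 - 1/17)x - x = -x/17
||x|| = sqrt(97) = 9.8489
||T_17 x - x|| = ||x||/17 = 9.8489/17 = 0.5793

0.5793


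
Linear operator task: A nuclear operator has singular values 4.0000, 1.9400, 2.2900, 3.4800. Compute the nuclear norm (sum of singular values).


The nuclear norm is the sum of all singular values.
||T||_1 = 4.0000 + 1.9400 + 2.2900 + 3.4800
= 11.7100

11.7100


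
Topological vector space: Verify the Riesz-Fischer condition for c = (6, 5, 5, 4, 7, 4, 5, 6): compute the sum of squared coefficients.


sum |c_n|^2 = 6^2 + 5^2 + 5^2 + 4^2 + 7^2 + 4^2 + 5^2 + 6^2
= 36 + 25 + 25 + 16 + 49 + 16 + 25 + 36
= 228

228


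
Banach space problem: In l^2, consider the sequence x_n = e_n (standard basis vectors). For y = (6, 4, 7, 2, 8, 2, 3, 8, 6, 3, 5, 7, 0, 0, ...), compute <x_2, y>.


x_2 = e_2 is the standard basis vector with 1 in position 2.
<x_2, y> = y_2 = 4
As n -> infinity, <x_n, y> -> 0, confirming weak convergence of (x_n) to 0.

4


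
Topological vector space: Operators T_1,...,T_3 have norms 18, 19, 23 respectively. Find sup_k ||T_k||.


By the Uniform Boundedness Principle, the supremum of norms is finite.
sup_k ||T_k|| = max(18, 19, 23) = 23

23


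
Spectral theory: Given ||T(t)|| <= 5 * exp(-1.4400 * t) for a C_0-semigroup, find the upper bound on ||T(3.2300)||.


||T(3.2300)|| <= 5 * exp(-1.4400 * 3.2300)
= 5 * exp(-4.6512)
= 5 * 0.0096
= 0.0478

0.0478


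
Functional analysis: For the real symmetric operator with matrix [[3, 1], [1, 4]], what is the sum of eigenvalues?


For a self-adjoint (symmetric) matrix, the eigenvalues are real.
The sum of eigenvalues equals the trace of the matrix.
trace = 3 + 4 = 7

7


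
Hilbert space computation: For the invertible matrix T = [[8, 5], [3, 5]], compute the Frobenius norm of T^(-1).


det(T) = 8*5 - 5*3 = 25
T^(-1) = (1/25) * [[5, -5], [-3, 8]] = [[0.2000, -0.2000], [-0.1200, 0.3200]]
||T^(-1)||_F^2 = 0.2000^2 + (-0.2000)^2 + (-0.1200)^2 + 0.3200^2 = 0.1968
||T^(-1)||_F = sqrt(0.1968) = 0.4436

0.4436


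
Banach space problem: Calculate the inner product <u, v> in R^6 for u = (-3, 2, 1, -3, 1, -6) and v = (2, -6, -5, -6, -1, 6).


Computing the standard inner product <u, v> = sum u_i * v_i
= -3*2 + 2*-6 + 1*-5 + -3*-6 + 1*-1 + -6*6
= -6 + -12 + -5 + 18 + -1 + -36
= -42

-42


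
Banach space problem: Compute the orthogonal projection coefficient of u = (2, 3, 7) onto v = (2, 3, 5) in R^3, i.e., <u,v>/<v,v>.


Computing <u,v> = 2*2 + 3*3 + 7*5 = 48
Computing <v,v> = 2^2 + 3^2 + 5^2 = 38
Projection coefficient = 48/38 = 1.2632

1.2632


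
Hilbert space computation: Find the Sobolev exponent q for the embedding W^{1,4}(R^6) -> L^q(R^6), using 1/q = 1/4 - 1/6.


Using the Sobolev embedding formula: 1/q = 1/p - k/n
1/q = 1/4 - 1/6 = 1/12
q = 1/(1/12) = 12

12.0000


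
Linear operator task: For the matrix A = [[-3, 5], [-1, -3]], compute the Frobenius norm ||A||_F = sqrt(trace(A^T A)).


||A||_F^2 = sum a_ij^2
= (-3)^2 + 5^2 + (-1)^2 + (-3)^2
= 9 + 25 + 1 + 9 = 44
||A||_F = sqrt(44) = 6.6332

6.6332


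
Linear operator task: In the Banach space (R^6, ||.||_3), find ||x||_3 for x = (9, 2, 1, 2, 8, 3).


The l^3 norm = (sum |x_i|^3)^(1/3)
Sum of 3th powers = 729 + 8 + 1 + 8 + 512 + 27 = 1285
||x||_3 = (1285)^(1/3) = 10.8718

10.8718


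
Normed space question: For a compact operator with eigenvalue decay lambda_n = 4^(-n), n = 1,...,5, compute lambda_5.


The eigenvalue formula gives lambda_5 = 1/4^5
= 1/1024
= 9.7656e-04

9.7656e-04


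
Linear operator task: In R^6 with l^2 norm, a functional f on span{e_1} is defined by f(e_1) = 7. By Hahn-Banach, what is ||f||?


The norm of f is given by ||f|| = sup_{||x||=1} |f(x)|.
On span{e_1}, ||e_1|| = 1, so ||f|| = |f(e_1)| / ||e_1||
= |7| / 1 = 7.0000

7.0000


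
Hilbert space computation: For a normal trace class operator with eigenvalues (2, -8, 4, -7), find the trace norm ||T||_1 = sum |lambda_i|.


For a normal operator, singular values equal |eigenvalues|.
Trace norm = sum |lambda_i| = 2 + 8 + 4 + 7
= 21

21


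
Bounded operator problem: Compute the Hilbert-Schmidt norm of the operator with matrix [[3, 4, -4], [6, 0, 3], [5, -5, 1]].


The Hilbert-Schmidt norm is sqrt(sum of squares of all entries).
Sum of squares = 3^2 + 4^2 + (-4)^2 + 6^2 + 0^2 + 3^2 + 5^2 + (-5)^2 + 1^2
= 9 + 16 + 16 + 36 + 0 + 9 + 25 + 25 + 1 = 137
||T||_HS = sqrt(137) = 11.7047

11.7047


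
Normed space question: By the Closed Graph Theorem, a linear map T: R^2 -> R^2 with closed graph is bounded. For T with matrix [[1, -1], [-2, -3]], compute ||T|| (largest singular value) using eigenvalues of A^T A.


A^T A = [[5, 5], [5, 10]]
trace(A^T A) = 15, det(A^T A) = 25
discriminant = 15^2 - 4*25 = 125
Largest eigenvalue of A^T A = (trace + sqrt(disc))/2 = 13.0902
||T|| = sqrt(13.0902) = 3.6180

3.6180


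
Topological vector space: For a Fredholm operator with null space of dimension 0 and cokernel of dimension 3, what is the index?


The Fredholm index is defined as ind(T) = dim(ker T) - dim(coker T)
= 0 - 3
= -3

-3


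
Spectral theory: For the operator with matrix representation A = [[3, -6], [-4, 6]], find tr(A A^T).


trace(A * A^T) = sum of squares of all entries
= 3^2 + (-6)^2 + (-4)^2 + 6^2
= 9 + 36 + 16 + 36
= 97

97


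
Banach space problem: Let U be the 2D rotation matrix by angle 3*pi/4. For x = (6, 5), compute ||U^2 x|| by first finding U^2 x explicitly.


U is a rotation by theta = 3*pi/4
U^2 = rotation by 2*theta = 6*pi/4
cos(6*pi/4) = 0.0000, sin(6*pi/4) = -1.0000
U^2 x = (0.0000 * 6 - -1.0000 * 5, -1.0000 * 6 + 0.0000 * 5)
= (5.0000, -6.0000)
||U^2 x|| = sqrt(5.0000^2 + (-6.0000)^2) = sqrt(61.0000) = 7.8102

7.8102


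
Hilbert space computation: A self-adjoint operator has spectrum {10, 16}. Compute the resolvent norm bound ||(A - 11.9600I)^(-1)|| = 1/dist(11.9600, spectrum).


dist(11.9600, {10, 16}) = min(|11.9600 - 10|, |11.9600 - 16|)
= min(1.9600, 4.0400) = 1.9600
Resolvent bound = 1/1.9600 = 0.5102

0.5102


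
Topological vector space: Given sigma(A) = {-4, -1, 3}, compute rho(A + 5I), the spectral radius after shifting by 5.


Spectrum of A + 5I = {1, 4, 8}
Spectral radius = max |lambda| over the shifted spectrum
= max(1, 4, 8) = 8

8


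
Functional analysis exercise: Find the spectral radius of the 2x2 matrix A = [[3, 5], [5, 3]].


For a 2x2 matrix, eigenvalues satisfy lambda^2 - (trace)*lambda + det = 0
trace = 3 + 3 = 6
det = 3*3 - 5*5 = -16
discriminant = 6^2 - 4*(-16) = 100
spectral radius = max |eigenvalue| = 8.0000

8.0000


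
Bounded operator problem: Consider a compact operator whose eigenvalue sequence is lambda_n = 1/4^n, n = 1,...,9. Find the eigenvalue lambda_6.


The eigenvalue formula gives lambda_6 = 1/4^6
= 1/4096
= 2.4414e-04

2.4414e-04


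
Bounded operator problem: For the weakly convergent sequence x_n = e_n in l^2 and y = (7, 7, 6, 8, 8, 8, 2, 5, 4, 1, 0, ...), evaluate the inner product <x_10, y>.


x_10 = e_10 is the standard basis vector with 1 in position 10.
<x_10, y> = y_10 = 1
As n -> infinity, <x_n, y> -> 0, confirming weak convergence of (x_n) to 0.

1


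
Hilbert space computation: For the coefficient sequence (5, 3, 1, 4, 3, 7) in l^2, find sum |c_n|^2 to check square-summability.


sum |c_n|^2 = 5^2 + 3^2 + 1^2 + 4^2 + 3^2 + 7^2
= 25 + 9 + 1 + 16 + 9 + 49
= 109

109


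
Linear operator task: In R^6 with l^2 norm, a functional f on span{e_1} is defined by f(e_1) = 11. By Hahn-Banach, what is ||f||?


The norm of f is given by ||f|| = sup_{||x||=1} |f(x)|.
On span{e_1}, ||e_1|| = 1, so ||f|| = |f(e_1)| / ||e_1||
= |11| / 1 = 11.0000

11.0000


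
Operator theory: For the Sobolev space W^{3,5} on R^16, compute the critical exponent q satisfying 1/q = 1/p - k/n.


Using the Sobolev embedding formula: 1/q = 1/p - k/n
1/q = 1/5 - 3/16 = 1/80
q = 1/(1/80) = 80

80.0000


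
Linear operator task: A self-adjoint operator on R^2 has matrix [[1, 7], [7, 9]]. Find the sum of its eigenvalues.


For a self-adjoint (symmetric) matrix, the eigenvalues are real.
The sum of eigenvalues equals the trace of the matrix.
trace = 1 + 9 = 10

10


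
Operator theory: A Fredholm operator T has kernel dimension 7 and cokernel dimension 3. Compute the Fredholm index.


The Fredholm index is defined as ind(T) = dim(ker T) - dim(coker T)
= 7 - 3
= 4

4
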